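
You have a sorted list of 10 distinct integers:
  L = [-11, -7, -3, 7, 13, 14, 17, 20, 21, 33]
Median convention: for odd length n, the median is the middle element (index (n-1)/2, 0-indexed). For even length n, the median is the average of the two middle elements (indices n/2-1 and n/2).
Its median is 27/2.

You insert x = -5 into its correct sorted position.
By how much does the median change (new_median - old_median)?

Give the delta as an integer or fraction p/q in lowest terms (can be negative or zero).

Answer: -1/2

Derivation:
Old median = 27/2
After inserting x = -5: new sorted = [-11, -7, -5, -3, 7, 13, 14, 17, 20, 21, 33]
New median = 13
Delta = 13 - 27/2 = -1/2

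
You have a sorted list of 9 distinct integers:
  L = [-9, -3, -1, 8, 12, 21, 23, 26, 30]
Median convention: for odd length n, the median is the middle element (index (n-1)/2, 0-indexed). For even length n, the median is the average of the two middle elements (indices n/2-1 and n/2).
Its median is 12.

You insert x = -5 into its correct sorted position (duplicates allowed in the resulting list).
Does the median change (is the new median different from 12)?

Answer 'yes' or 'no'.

Answer: yes

Derivation:
Old median = 12
Insert x = -5
New median = 10
Changed? yes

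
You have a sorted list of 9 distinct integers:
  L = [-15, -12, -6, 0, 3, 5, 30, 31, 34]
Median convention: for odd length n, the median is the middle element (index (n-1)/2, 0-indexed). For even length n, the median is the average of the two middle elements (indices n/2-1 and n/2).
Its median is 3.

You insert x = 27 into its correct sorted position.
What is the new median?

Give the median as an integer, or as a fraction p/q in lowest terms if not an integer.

Answer: 4

Derivation:
Old list (sorted, length 9): [-15, -12, -6, 0, 3, 5, 30, 31, 34]
Old median = 3
Insert x = 27
Old length odd (9). Middle was index 4 = 3.
New length even (10). New median = avg of two middle elements.
x = 27: 6 elements are < x, 3 elements are > x.
New sorted list: [-15, -12, -6, 0, 3, 5, 27, 30, 31, 34]
New median = 4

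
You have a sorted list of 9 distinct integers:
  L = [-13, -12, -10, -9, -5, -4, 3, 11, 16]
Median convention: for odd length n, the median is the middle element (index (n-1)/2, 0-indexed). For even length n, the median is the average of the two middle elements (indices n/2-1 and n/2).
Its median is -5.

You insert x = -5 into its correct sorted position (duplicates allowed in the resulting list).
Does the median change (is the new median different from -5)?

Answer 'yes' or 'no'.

Answer: no

Derivation:
Old median = -5
Insert x = -5
New median = -5
Changed? no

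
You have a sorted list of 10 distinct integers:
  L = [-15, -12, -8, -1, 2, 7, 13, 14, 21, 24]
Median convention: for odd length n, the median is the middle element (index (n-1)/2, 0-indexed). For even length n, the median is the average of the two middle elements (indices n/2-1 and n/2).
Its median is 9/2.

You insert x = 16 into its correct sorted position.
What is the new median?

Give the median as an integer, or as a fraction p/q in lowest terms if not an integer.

Answer: 7

Derivation:
Old list (sorted, length 10): [-15, -12, -8, -1, 2, 7, 13, 14, 21, 24]
Old median = 9/2
Insert x = 16
Old length even (10). Middle pair: indices 4,5 = 2,7.
New length odd (11). New median = single middle element.
x = 16: 8 elements are < x, 2 elements are > x.
New sorted list: [-15, -12, -8, -1, 2, 7, 13, 14, 16, 21, 24]
New median = 7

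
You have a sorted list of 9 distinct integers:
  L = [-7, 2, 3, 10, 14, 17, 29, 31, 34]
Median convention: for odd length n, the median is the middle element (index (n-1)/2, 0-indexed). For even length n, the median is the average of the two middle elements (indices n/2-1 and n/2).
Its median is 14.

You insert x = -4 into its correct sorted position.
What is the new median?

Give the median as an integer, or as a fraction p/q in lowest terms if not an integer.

Answer: 12

Derivation:
Old list (sorted, length 9): [-7, 2, 3, 10, 14, 17, 29, 31, 34]
Old median = 14
Insert x = -4
Old length odd (9). Middle was index 4 = 14.
New length even (10). New median = avg of two middle elements.
x = -4: 1 elements are < x, 8 elements are > x.
New sorted list: [-7, -4, 2, 3, 10, 14, 17, 29, 31, 34]
New median = 12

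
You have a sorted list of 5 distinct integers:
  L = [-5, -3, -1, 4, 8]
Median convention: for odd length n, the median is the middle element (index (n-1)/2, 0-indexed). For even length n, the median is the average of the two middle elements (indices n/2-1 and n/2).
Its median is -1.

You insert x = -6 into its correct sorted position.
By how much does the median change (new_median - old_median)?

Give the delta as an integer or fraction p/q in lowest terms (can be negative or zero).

Answer: -1

Derivation:
Old median = -1
After inserting x = -6: new sorted = [-6, -5, -3, -1, 4, 8]
New median = -2
Delta = -2 - -1 = -1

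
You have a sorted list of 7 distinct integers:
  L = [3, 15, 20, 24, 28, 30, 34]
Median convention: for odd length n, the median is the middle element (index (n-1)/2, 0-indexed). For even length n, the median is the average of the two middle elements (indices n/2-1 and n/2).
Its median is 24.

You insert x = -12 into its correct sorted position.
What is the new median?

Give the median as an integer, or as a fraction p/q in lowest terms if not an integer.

Old list (sorted, length 7): [3, 15, 20, 24, 28, 30, 34]
Old median = 24
Insert x = -12
Old length odd (7). Middle was index 3 = 24.
New length even (8). New median = avg of two middle elements.
x = -12: 0 elements are < x, 7 elements are > x.
New sorted list: [-12, 3, 15, 20, 24, 28, 30, 34]
New median = 22

Answer: 22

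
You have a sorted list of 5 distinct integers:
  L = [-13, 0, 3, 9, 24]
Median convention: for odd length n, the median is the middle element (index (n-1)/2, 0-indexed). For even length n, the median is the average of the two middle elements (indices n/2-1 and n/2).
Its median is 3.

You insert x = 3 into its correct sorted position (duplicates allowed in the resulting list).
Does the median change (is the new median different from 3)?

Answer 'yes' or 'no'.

Old median = 3
Insert x = 3
New median = 3
Changed? no

Answer: no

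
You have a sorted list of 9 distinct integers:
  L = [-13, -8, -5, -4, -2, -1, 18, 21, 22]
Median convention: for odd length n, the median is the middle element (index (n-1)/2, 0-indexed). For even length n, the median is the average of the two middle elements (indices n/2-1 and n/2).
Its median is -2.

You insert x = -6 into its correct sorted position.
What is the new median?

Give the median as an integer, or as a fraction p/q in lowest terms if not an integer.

Answer: -3

Derivation:
Old list (sorted, length 9): [-13, -8, -5, -4, -2, -1, 18, 21, 22]
Old median = -2
Insert x = -6
Old length odd (9). Middle was index 4 = -2.
New length even (10). New median = avg of two middle elements.
x = -6: 2 elements are < x, 7 elements are > x.
New sorted list: [-13, -8, -6, -5, -4, -2, -1, 18, 21, 22]
New median = -3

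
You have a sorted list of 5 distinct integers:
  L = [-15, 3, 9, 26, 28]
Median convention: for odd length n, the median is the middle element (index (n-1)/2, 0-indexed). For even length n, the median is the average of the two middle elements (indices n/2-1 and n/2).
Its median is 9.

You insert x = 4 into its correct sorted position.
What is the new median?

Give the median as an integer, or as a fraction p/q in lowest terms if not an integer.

Old list (sorted, length 5): [-15, 3, 9, 26, 28]
Old median = 9
Insert x = 4
Old length odd (5). Middle was index 2 = 9.
New length even (6). New median = avg of two middle elements.
x = 4: 2 elements are < x, 3 elements are > x.
New sorted list: [-15, 3, 4, 9, 26, 28]
New median = 13/2

Answer: 13/2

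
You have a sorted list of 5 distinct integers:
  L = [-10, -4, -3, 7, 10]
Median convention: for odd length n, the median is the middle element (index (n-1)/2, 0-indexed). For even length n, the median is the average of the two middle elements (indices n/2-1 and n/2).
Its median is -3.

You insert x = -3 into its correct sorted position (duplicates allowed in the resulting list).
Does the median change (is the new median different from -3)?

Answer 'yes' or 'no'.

Old median = -3
Insert x = -3
New median = -3
Changed? no

Answer: no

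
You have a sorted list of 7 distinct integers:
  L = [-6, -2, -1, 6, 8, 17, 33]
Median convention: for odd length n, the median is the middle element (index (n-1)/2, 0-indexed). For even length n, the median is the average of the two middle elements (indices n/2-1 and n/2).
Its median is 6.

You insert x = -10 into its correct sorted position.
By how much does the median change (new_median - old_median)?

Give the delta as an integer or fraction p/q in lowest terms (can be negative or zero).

Answer: -7/2

Derivation:
Old median = 6
After inserting x = -10: new sorted = [-10, -6, -2, -1, 6, 8, 17, 33]
New median = 5/2
Delta = 5/2 - 6 = -7/2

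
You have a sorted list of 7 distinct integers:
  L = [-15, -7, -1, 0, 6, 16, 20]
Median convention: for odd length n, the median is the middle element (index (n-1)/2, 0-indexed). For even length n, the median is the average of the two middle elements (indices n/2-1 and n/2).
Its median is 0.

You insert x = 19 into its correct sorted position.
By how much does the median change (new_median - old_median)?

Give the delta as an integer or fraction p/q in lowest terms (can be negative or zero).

Old median = 0
After inserting x = 19: new sorted = [-15, -7, -1, 0, 6, 16, 19, 20]
New median = 3
Delta = 3 - 0 = 3

Answer: 3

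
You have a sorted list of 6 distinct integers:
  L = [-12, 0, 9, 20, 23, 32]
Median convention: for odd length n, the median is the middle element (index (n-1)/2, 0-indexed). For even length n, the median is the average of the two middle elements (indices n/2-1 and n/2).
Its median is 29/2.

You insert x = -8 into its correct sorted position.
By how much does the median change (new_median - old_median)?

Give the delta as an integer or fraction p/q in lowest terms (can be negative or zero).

Old median = 29/2
After inserting x = -8: new sorted = [-12, -8, 0, 9, 20, 23, 32]
New median = 9
Delta = 9 - 29/2 = -11/2

Answer: -11/2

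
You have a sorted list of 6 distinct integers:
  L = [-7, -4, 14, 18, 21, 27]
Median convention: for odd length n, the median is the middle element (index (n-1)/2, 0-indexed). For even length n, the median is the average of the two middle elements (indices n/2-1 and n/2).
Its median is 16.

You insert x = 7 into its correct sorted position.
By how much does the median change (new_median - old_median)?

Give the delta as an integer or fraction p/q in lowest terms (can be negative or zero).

Old median = 16
After inserting x = 7: new sorted = [-7, -4, 7, 14, 18, 21, 27]
New median = 14
Delta = 14 - 16 = -2

Answer: -2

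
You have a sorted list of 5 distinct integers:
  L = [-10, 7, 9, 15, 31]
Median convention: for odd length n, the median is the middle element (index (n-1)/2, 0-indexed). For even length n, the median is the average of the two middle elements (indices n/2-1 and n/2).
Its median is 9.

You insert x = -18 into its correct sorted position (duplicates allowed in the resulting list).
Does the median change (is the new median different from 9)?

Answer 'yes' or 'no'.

Old median = 9
Insert x = -18
New median = 8
Changed? yes

Answer: yes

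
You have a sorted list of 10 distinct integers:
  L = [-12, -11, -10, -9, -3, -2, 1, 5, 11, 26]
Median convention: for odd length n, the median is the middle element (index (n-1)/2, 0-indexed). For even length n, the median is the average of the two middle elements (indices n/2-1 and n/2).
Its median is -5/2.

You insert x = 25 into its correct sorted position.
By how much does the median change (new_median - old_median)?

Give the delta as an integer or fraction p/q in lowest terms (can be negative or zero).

Old median = -5/2
After inserting x = 25: new sorted = [-12, -11, -10, -9, -3, -2, 1, 5, 11, 25, 26]
New median = -2
Delta = -2 - -5/2 = 1/2

Answer: 1/2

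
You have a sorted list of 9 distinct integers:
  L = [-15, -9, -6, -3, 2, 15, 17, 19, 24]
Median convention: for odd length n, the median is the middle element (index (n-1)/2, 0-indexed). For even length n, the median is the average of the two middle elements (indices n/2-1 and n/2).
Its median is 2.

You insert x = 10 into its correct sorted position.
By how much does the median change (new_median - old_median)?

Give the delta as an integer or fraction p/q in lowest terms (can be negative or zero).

Answer: 4

Derivation:
Old median = 2
After inserting x = 10: new sorted = [-15, -9, -6, -3, 2, 10, 15, 17, 19, 24]
New median = 6
Delta = 6 - 2 = 4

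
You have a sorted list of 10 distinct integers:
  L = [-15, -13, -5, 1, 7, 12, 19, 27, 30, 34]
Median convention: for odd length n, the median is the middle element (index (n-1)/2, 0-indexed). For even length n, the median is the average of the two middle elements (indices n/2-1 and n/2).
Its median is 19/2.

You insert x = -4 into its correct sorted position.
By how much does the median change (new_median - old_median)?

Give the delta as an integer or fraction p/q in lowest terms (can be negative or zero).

Answer: -5/2

Derivation:
Old median = 19/2
After inserting x = -4: new sorted = [-15, -13, -5, -4, 1, 7, 12, 19, 27, 30, 34]
New median = 7
Delta = 7 - 19/2 = -5/2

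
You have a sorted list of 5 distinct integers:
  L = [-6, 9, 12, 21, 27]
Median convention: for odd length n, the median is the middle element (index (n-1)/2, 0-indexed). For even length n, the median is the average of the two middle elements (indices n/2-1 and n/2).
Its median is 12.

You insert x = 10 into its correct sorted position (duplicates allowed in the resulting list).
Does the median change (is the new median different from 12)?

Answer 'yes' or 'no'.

Answer: yes

Derivation:
Old median = 12
Insert x = 10
New median = 11
Changed? yes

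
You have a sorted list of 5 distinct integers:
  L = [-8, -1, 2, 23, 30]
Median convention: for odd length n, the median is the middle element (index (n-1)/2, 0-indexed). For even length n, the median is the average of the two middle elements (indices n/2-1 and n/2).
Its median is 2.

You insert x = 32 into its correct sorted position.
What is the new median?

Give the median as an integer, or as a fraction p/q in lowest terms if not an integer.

Answer: 25/2

Derivation:
Old list (sorted, length 5): [-8, -1, 2, 23, 30]
Old median = 2
Insert x = 32
Old length odd (5). Middle was index 2 = 2.
New length even (6). New median = avg of two middle elements.
x = 32: 5 elements are < x, 0 elements are > x.
New sorted list: [-8, -1, 2, 23, 30, 32]
New median = 25/2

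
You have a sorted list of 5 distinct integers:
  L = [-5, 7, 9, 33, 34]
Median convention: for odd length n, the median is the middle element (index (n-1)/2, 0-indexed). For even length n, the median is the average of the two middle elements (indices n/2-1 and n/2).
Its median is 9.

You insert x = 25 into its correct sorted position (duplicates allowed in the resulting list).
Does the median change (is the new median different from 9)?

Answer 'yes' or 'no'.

Answer: yes

Derivation:
Old median = 9
Insert x = 25
New median = 17
Changed? yes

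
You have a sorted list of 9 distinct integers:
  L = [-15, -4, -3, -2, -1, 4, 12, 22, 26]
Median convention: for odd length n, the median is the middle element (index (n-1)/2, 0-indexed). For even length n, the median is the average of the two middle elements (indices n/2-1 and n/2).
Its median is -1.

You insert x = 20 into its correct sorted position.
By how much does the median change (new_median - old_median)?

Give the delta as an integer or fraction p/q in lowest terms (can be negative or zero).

Old median = -1
After inserting x = 20: new sorted = [-15, -4, -3, -2, -1, 4, 12, 20, 22, 26]
New median = 3/2
Delta = 3/2 - -1 = 5/2

Answer: 5/2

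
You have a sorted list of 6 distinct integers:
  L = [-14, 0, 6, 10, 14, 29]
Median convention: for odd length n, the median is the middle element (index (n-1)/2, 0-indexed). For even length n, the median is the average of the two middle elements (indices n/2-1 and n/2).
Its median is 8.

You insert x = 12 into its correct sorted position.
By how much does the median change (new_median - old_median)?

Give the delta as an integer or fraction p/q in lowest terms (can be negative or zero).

Answer: 2

Derivation:
Old median = 8
After inserting x = 12: new sorted = [-14, 0, 6, 10, 12, 14, 29]
New median = 10
Delta = 10 - 8 = 2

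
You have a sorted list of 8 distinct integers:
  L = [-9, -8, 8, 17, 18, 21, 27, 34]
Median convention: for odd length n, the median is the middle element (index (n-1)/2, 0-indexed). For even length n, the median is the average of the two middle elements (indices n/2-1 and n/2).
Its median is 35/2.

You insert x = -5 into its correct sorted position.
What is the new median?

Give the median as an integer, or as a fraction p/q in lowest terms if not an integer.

Answer: 17

Derivation:
Old list (sorted, length 8): [-9, -8, 8, 17, 18, 21, 27, 34]
Old median = 35/2
Insert x = -5
Old length even (8). Middle pair: indices 3,4 = 17,18.
New length odd (9). New median = single middle element.
x = -5: 2 elements are < x, 6 elements are > x.
New sorted list: [-9, -8, -5, 8, 17, 18, 21, 27, 34]
New median = 17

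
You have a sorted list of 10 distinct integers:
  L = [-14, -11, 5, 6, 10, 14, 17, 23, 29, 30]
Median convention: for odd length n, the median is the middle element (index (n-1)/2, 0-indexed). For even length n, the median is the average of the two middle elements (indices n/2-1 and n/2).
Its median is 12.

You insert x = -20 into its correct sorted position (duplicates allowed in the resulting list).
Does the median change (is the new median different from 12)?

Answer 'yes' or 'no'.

Answer: yes

Derivation:
Old median = 12
Insert x = -20
New median = 10
Changed? yes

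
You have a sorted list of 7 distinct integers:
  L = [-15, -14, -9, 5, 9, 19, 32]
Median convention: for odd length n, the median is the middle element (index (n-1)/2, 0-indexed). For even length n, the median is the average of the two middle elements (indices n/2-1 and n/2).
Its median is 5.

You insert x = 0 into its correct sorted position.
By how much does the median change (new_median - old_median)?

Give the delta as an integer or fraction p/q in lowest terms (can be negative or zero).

Old median = 5
After inserting x = 0: new sorted = [-15, -14, -9, 0, 5, 9, 19, 32]
New median = 5/2
Delta = 5/2 - 5 = -5/2

Answer: -5/2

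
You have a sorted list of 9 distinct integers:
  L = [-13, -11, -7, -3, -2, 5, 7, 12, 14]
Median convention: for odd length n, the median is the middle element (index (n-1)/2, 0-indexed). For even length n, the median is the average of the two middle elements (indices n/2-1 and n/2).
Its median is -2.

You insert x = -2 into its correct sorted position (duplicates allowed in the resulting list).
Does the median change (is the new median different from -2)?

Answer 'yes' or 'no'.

Old median = -2
Insert x = -2
New median = -2
Changed? no

Answer: no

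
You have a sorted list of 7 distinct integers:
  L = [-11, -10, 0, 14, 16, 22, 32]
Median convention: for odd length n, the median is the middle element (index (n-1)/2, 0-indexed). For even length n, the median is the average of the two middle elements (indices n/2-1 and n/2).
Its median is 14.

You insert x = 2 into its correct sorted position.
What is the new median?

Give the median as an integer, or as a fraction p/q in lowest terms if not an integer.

Answer: 8

Derivation:
Old list (sorted, length 7): [-11, -10, 0, 14, 16, 22, 32]
Old median = 14
Insert x = 2
Old length odd (7). Middle was index 3 = 14.
New length even (8). New median = avg of two middle elements.
x = 2: 3 elements are < x, 4 elements are > x.
New sorted list: [-11, -10, 0, 2, 14, 16, 22, 32]
New median = 8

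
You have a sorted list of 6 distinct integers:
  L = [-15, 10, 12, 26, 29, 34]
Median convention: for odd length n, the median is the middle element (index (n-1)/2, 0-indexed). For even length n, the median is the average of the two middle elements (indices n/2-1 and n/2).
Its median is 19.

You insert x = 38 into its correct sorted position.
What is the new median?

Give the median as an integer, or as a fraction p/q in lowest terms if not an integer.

Answer: 26

Derivation:
Old list (sorted, length 6): [-15, 10, 12, 26, 29, 34]
Old median = 19
Insert x = 38
Old length even (6). Middle pair: indices 2,3 = 12,26.
New length odd (7). New median = single middle element.
x = 38: 6 elements are < x, 0 elements are > x.
New sorted list: [-15, 10, 12, 26, 29, 34, 38]
New median = 26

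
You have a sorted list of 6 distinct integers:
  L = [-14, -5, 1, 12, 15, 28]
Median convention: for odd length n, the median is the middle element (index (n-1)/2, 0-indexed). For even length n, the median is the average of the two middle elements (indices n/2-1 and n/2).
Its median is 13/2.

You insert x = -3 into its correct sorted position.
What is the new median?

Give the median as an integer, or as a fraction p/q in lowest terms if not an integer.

Old list (sorted, length 6): [-14, -5, 1, 12, 15, 28]
Old median = 13/2
Insert x = -3
Old length even (6). Middle pair: indices 2,3 = 1,12.
New length odd (7). New median = single middle element.
x = -3: 2 elements are < x, 4 elements are > x.
New sorted list: [-14, -5, -3, 1, 12, 15, 28]
New median = 1

Answer: 1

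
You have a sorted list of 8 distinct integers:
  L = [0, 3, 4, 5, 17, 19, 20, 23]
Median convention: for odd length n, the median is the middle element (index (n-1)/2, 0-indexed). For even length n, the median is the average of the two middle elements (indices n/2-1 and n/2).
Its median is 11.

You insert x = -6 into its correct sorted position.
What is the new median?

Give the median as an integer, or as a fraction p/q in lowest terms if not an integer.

Answer: 5

Derivation:
Old list (sorted, length 8): [0, 3, 4, 5, 17, 19, 20, 23]
Old median = 11
Insert x = -6
Old length even (8). Middle pair: indices 3,4 = 5,17.
New length odd (9). New median = single middle element.
x = -6: 0 elements are < x, 8 elements are > x.
New sorted list: [-6, 0, 3, 4, 5, 17, 19, 20, 23]
New median = 5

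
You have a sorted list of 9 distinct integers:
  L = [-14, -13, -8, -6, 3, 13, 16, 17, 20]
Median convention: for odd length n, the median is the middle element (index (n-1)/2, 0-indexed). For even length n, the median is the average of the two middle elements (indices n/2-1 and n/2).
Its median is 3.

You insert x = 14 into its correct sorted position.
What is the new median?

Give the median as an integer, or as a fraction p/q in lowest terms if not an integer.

Old list (sorted, length 9): [-14, -13, -8, -6, 3, 13, 16, 17, 20]
Old median = 3
Insert x = 14
Old length odd (9). Middle was index 4 = 3.
New length even (10). New median = avg of two middle elements.
x = 14: 6 elements are < x, 3 elements are > x.
New sorted list: [-14, -13, -8, -6, 3, 13, 14, 16, 17, 20]
New median = 8

Answer: 8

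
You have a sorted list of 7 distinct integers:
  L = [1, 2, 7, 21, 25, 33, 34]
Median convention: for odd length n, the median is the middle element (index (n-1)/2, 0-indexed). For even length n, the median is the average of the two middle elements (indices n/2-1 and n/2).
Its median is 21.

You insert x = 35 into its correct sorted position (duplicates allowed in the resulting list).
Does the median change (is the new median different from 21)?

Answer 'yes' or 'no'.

Answer: yes

Derivation:
Old median = 21
Insert x = 35
New median = 23
Changed? yes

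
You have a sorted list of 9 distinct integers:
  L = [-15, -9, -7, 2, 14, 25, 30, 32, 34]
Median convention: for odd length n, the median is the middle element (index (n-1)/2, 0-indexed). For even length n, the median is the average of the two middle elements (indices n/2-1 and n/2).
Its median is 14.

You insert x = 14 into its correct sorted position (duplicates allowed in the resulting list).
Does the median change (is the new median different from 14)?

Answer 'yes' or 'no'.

Old median = 14
Insert x = 14
New median = 14
Changed? no

Answer: no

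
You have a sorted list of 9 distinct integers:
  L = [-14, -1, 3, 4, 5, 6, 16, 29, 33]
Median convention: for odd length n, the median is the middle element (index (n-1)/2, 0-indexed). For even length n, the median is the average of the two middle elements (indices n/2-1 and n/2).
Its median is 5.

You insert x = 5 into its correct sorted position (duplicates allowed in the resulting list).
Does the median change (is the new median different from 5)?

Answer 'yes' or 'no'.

Answer: no

Derivation:
Old median = 5
Insert x = 5
New median = 5
Changed? no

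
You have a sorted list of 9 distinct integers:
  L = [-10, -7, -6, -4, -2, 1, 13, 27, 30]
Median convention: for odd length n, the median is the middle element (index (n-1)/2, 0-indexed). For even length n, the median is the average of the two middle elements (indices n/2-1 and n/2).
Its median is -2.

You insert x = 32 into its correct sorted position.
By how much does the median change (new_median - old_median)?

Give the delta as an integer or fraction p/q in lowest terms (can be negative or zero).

Old median = -2
After inserting x = 32: new sorted = [-10, -7, -6, -4, -2, 1, 13, 27, 30, 32]
New median = -1/2
Delta = -1/2 - -2 = 3/2

Answer: 3/2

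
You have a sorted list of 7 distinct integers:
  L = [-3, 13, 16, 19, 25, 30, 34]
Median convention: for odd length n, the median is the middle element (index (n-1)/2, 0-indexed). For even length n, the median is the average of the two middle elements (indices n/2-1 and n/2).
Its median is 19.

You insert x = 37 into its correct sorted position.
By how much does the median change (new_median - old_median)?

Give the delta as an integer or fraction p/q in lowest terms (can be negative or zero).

Answer: 3

Derivation:
Old median = 19
After inserting x = 37: new sorted = [-3, 13, 16, 19, 25, 30, 34, 37]
New median = 22
Delta = 22 - 19 = 3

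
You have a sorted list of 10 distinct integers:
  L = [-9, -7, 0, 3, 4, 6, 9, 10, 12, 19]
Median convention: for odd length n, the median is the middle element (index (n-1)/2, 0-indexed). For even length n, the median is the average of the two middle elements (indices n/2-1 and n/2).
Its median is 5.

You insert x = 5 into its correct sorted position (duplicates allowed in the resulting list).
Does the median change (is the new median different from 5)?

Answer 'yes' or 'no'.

Answer: no

Derivation:
Old median = 5
Insert x = 5
New median = 5
Changed? no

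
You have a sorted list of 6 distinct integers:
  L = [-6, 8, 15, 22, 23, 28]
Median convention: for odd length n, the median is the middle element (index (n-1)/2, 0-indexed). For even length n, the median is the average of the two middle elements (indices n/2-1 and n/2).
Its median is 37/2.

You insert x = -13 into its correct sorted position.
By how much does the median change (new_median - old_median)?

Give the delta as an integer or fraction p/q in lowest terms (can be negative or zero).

Old median = 37/2
After inserting x = -13: new sorted = [-13, -6, 8, 15, 22, 23, 28]
New median = 15
Delta = 15 - 37/2 = -7/2

Answer: -7/2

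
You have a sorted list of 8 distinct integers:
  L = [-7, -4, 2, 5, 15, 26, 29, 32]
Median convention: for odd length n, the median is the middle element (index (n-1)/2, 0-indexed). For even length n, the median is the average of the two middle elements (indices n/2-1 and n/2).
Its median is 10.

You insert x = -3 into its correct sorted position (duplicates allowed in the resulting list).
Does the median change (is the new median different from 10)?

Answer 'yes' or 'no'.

Old median = 10
Insert x = -3
New median = 5
Changed? yes

Answer: yes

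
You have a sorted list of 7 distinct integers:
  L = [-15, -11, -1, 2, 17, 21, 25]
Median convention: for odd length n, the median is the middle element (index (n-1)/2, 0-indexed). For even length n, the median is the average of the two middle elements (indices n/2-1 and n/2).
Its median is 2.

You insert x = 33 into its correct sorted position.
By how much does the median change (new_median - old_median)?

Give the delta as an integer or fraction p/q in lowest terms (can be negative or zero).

Answer: 15/2

Derivation:
Old median = 2
After inserting x = 33: new sorted = [-15, -11, -1, 2, 17, 21, 25, 33]
New median = 19/2
Delta = 19/2 - 2 = 15/2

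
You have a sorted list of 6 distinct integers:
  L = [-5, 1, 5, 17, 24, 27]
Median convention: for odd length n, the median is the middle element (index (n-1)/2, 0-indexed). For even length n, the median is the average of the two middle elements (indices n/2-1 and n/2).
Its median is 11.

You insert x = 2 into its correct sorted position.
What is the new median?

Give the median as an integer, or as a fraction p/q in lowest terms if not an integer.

Answer: 5

Derivation:
Old list (sorted, length 6): [-5, 1, 5, 17, 24, 27]
Old median = 11
Insert x = 2
Old length even (6). Middle pair: indices 2,3 = 5,17.
New length odd (7). New median = single middle element.
x = 2: 2 elements are < x, 4 elements are > x.
New sorted list: [-5, 1, 2, 5, 17, 24, 27]
New median = 5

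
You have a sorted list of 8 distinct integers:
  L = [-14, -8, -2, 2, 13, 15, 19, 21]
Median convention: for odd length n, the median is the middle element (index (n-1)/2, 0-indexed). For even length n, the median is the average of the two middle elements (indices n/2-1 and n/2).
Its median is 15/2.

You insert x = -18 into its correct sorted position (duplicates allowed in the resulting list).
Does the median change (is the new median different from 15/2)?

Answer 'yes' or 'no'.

Answer: yes

Derivation:
Old median = 15/2
Insert x = -18
New median = 2
Changed? yes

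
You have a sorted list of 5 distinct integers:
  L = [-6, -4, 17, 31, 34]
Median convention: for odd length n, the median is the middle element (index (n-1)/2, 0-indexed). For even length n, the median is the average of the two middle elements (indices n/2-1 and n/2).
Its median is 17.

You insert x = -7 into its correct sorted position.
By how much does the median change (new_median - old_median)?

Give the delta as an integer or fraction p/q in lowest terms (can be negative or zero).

Old median = 17
After inserting x = -7: new sorted = [-7, -6, -4, 17, 31, 34]
New median = 13/2
Delta = 13/2 - 17 = -21/2

Answer: -21/2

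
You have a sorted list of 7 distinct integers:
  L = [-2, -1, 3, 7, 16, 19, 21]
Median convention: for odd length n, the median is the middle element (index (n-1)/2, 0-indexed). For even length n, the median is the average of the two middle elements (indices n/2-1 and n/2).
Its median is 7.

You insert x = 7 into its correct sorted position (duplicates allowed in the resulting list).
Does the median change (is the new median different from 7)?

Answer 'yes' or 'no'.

Answer: no

Derivation:
Old median = 7
Insert x = 7
New median = 7
Changed? no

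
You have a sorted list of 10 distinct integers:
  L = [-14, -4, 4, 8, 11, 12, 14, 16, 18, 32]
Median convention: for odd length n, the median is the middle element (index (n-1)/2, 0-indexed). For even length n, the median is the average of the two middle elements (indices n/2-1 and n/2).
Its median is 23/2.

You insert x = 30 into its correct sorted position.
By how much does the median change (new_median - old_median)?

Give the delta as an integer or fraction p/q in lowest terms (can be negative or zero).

Answer: 1/2

Derivation:
Old median = 23/2
After inserting x = 30: new sorted = [-14, -4, 4, 8, 11, 12, 14, 16, 18, 30, 32]
New median = 12
Delta = 12 - 23/2 = 1/2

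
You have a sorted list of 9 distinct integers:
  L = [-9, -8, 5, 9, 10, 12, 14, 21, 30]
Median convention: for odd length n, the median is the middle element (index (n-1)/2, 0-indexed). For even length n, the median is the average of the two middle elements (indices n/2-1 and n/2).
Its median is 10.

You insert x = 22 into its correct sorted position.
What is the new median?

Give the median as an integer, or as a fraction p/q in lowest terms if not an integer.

Old list (sorted, length 9): [-9, -8, 5, 9, 10, 12, 14, 21, 30]
Old median = 10
Insert x = 22
Old length odd (9). Middle was index 4 = 10.
New length even (10). New median = avg of two middle elements.
x = 22: 8 elements are < x, 1 elements are > x.
New sorted list: [-9, -8, 5, 9, 10, 12, 14, 21, 22, 30]
New median = 11

Answer: 11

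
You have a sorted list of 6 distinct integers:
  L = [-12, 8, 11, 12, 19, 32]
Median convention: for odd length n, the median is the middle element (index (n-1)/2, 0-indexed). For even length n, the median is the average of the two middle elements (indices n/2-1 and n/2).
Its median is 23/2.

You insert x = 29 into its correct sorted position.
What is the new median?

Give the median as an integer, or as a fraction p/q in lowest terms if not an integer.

Old list (sorted, length 6): [-12, 8, 11, 12, 19, 32]
Old median = 23/2
Insert x = 29
Old length even (6). Middle pair: indices 2,3 = 11,12.
New length odd (7). New median = single middle element.
x = 29: 5 elements are < x, 1 elements are > x.
New sorted list: [-12, 8, 11, 12, 19, 29, 32]
New median = 12

Answer: 12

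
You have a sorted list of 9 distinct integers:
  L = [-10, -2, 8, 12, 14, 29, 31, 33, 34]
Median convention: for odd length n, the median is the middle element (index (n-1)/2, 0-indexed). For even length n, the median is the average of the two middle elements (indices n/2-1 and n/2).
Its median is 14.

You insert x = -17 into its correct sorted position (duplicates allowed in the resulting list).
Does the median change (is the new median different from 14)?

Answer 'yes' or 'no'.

Old median = 14
Insert x = -17
New median = 13
Changed? yes

Answer: yes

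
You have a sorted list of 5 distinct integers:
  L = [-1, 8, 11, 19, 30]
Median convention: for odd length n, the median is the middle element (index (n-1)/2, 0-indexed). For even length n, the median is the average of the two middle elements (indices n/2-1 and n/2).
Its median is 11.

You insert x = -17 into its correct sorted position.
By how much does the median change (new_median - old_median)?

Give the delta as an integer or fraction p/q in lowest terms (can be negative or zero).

Answer: -3/2

Derivation:
Old median = 11
After inserting x = -17: new sorted = [-17, -1, 8, 11, 19, 30]
New median = 19/2
Delta = 19/2 - 11 = -3/2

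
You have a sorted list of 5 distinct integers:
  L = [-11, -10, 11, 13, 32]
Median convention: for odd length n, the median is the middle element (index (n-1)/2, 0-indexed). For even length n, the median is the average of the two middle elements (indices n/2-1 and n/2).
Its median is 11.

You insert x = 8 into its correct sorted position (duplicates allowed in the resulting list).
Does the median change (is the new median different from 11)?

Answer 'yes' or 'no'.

Old median = 11
Insert x = 8
New median = 19/2
Changed? yes

Answer: yes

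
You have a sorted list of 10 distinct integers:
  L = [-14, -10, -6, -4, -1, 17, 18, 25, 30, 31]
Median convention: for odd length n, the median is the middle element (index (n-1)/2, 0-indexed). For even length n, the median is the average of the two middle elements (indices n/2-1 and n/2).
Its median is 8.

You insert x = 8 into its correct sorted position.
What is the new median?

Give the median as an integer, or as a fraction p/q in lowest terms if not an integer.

Old list (sorted, length 10): [-14, -10, -6, -4, -1, 17, 18, 25, 30, 31]
Old median = 8
Insert x = 8
Old length even (10). Middle pair: indices 4,5 = -1,17.
New length odd (11). New median = single middle element.
x = 8: 5 elements are < x, 5 elements are > x.
New sorted list: [-14, -10, -6, -4, -1, 8, 17, 18, 25, 30, 31]
New median = 8

Answer: 8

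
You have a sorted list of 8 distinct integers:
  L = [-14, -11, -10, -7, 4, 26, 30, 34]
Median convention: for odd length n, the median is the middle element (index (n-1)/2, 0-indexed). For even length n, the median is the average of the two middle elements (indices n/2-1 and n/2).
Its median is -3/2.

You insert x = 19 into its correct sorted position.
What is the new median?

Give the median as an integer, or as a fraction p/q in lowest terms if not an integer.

Old list (sorted, length 8): [-14, -11, -10, -7, 4, 26, 30, 34]
Old median = -3/2
Insert x = 19
Old length even (8). Middle pair: indices 3,4 = -7,4.
New length odd (9). New median = single middle element.
x = 19: 5 elements are < x, 3 elements are > x.
New sorted list: [-14, -11, -10, -7, 4, 19, 26, 30, 34]
New median = 4

Answer: 4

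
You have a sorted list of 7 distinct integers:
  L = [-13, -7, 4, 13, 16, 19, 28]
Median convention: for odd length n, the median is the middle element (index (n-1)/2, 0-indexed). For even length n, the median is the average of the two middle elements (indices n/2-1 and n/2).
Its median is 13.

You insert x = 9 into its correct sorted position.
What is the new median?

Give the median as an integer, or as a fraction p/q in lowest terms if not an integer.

Answer: 11

Derivation:
Old list (sorted, length 7): [-13, -7, 4, 13, 16, 19, 28]
Old median = 13
Insert x = 9
Old length odd (7). Middle was index 3 = 13.
New length even (8). New median = avg of two middle elements.
x = 9: 3 elements are < x, 4 elements are > x.
New sorted list: [-13, -7, 4, 9, 13, 16, 19, 28]
New median = 11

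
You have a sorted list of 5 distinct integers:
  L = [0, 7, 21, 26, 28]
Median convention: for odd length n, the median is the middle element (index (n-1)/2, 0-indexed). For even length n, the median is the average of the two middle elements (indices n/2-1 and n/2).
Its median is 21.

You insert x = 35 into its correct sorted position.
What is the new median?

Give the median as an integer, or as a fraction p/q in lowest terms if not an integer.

Answer: 47/2

Derivation:
Old list (sorted, length 5): [0, 7, 21, 26, 28]
Old median = 21
Insert x = 35
Old length odd (5). Middle was index 2 = 21.
New length even (6). New median = avg of two middle elements.
x = 35: 5 elements are < x, 0 elements are > x.
New sorted list: [0, 7, 21, 26, 28, 35]
New median = 47/2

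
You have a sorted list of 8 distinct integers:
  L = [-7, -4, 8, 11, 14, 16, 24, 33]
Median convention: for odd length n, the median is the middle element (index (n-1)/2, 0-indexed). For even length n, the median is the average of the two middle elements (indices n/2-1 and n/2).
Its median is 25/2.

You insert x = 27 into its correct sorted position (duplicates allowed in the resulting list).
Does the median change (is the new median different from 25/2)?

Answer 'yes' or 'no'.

Old median = 25/2
Insert x = 27
New median = 14
Changed? yes

Answer: yes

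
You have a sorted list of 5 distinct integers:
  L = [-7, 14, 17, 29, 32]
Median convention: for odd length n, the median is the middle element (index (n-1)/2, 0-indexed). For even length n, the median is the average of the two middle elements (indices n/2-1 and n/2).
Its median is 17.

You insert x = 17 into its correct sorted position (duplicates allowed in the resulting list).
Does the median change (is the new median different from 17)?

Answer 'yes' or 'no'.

Old median = 17
Insert x = 17
New median = 17
Changed? no

Answer: no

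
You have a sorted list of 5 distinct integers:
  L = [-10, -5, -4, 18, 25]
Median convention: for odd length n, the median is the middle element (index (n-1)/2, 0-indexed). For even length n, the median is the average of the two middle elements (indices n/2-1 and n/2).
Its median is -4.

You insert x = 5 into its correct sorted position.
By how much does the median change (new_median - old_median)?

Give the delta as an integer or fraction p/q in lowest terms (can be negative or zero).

Old median = -4
After inserting x = 5: new sorted = [-10, -5, -4, 5, 18, 25]
New median = 1/2
Delta = 1/2 - -4 = 9/2

Answer: 9/2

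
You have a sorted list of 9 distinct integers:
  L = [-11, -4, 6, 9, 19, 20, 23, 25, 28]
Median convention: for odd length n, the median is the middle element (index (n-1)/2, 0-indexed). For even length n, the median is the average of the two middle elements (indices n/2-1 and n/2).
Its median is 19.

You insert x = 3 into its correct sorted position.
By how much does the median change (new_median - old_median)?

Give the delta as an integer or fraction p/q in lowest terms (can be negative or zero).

Old median = 19
After inserting x = 3: new sorted = [-11, -4, 3, 6, 9, 19, 20, 23, 25, 28]
New median = 14
Delta = 14 - 19 = -5

Answer: -5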